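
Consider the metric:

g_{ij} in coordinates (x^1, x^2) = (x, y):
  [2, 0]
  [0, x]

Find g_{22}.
With x^1 = x, x^2 = y, g_{22} = g_{yy} is the row-2, column-2 entry of the matrix.
g_{22} = x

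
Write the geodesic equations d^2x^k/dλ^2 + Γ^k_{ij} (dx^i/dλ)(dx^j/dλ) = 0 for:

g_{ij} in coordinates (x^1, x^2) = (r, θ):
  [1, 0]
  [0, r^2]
Geodesic equation: d^2x^k/dλ^2 + Γ^k_{ij} (dx^i/dλ)(dx^j/dλ) = 0.
Non-zero Christoffel symbols:
Γ^r_{θ θ} = -r
Γ^θ_{r θ} = 1/r
Substituting (the symmetric pair Γ^k_{ij}, Γ^k_{ji} combines into a factor 2):
d^2r/dλ^2 - r (dθ/dλ)^2 = 0
d^2θ/dλ^2 + (2/r) (dr/dλ)(dθ/dλ) = 0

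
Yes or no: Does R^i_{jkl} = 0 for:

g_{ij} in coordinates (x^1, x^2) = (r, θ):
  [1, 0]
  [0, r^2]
Non-zero Christoffel symbols:
Γ^r_{θ θ} = -r
Γ^θ_{r θ} = 1/r
Ricci tensor: R_{rr} = 0, R_{rθ} = 0, R_{θθ} = 0
All R_{ij} vanish; in 2 dimensions the Riemann tensor is fully determined by the Ricci tensor, so R^i_{jkl} = 0: the metric is flat (curvilinear coordinates on flat space).
Yes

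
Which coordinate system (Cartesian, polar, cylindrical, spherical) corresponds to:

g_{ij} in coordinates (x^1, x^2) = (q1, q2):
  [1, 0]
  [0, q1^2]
The line element ds^2 = dq1^2 + q1^2 dq2^2 is dr^2 + r^2 dθ^2 with q1 = r, q2 = θ.
polar coordinates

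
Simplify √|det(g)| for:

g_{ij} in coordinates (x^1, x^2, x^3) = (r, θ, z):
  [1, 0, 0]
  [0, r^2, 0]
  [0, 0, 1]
det(g) = r^2
√|det(g)| = r
Volume element: dV = r dr dθ dz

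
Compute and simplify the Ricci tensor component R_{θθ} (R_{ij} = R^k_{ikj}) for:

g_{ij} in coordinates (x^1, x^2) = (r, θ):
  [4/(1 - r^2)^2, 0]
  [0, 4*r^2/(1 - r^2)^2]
Non-zero Christoffel symbols (Γ^k_{ij} = Γ^k_{ji}):
Γ^r_{r r} = 2*r/(1 - r^2)
Γ^r_{θ θ} = (r^3 + r)/(r^2 - 1)
Γ^θ_{r θ} = (-r^2 - 1)/(r^3 - r)
R^r_{θ r θ} = ∂_r Γ^r_{θ θ} - ∂_θ Γ^r_{θ r} + Γ^r_{r m} Γ^m_{θ θ} - Γ^r_{θ m} Γ^m_{θ r}
  = ((r^4 - 4*r^2 - 1)/(r^2 - 1)^2) - (0) + (-2*r^2*(r^2 + 1)/(r^2 - 1)^2) - (-(r^2 + 1)^2/(r^2 - 1)^2) = -4*r^2/(r^2 - 1)^2
R^θ_{θ θ θ} = 0 (a repeated index in an antisymmetric pair)
R_{θθ} = R^r_{θ r θ} + R^θ_{θ θ θ} = (-4*r^2/(r^2 - 1)^2) + (0) = -4*r^2/(r^2 - 1)^2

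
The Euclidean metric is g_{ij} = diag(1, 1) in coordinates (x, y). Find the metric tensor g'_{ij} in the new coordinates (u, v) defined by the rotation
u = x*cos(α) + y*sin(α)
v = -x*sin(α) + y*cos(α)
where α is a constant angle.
Invert the transformation: x = u*cos(α) - v*sin(α), y = u*sin(α) + v*cos(α)
g'_{ij} = (∂x^k/∂x'^i)(∂x^l/∂x'^j) g_{kl}; with g_{kl} = δ_{kl} this is Σ_k (∂x^k/∂x'^i)(∂x^k/∂x'^j).
Jacobian: ∂x/∂u = cos(α), ∂x/∂v = -sin(α), ∂y/∂u = sin(α), ∂y/∂v = cos(α)
g'_{uu} = (cos(α))(cos(α)) + (sin(α))(sin(α)) = 1
g'_{uv} = (cos(α))(-sin(α)) + (sin(α))(cos(α)) = 0
g'_{vv} = (-sin(α))(-sin(α)) + (cos(α))(cos(α)) = 1
g'_{ij} = diag(1, 1)
The Euclidean metric is invariant under rotations.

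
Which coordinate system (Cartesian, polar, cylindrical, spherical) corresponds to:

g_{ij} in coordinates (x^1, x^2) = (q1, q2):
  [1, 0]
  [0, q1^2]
The line element ds^2 = dq1^2 + q1^2 dq2^2 is dr^2 + r^2 dθ^2 with q1 = r, q2 = θ.
polar coordinates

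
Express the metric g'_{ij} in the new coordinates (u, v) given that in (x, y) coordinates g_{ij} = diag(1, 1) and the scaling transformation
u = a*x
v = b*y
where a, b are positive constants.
Invert the transformation: x = u/a, y = v/b
g'_{ij} = (∂x^k/∂x'^i)(∂x^l/∂x'^j) g_{kl}; with g_{kl} = δ_{kl} this is Σ_k (∂x^k/∂x'^i)(∂x^k/∂x'^j).
Jacobian: ∂x/∂u = 1/a, ∂x/∂v = 0, ∂y/∂u = 0, ∂y/∂v = 1/b
g'_{uu} = (1/a)(1/a) + (0)(0) = 1/a^2
g'_{uv} = (1/a)(0) + (0)(1/b) = 0
g'_{vv} = (0)(0) + (1/b)(1/b) = 1/b^2
g'_{ij} = diag(1/a^2, 1/b^2)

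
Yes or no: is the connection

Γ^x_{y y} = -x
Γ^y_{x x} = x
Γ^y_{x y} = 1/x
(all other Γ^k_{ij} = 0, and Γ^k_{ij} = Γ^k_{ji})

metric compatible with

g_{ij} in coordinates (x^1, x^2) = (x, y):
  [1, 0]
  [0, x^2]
Using ∇_k g_{ij} = ∂_k g_{ij} - Γ^m_{ki} g_{mj} - Γ^m_{kj} g_{im}:
∇_x g_{xy} = (0) - (x^3) - (0) = -x^3 ≠ 0
So the connection is not metric compatible (it is not the Levi-Civita connection).
No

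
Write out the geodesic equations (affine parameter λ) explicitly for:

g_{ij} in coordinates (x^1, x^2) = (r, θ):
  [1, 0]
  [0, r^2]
Geodesic equation: d^2x^k/dλ^2 + Γ^k_{ij} (dx^i/dλ)(dx^j/dλ) = 0.
Non-zero Christoffel symbols:
Γ^r_{θ θ} = -r
Γ^θ_{r θ} = 1/r
Substituting (the symmetric pair Γ^k_{ij}, Γ^k_{ji} combines into a factor 2):
d^2r/dλ^2 - r (dθ/dλ)^2 = 0
d^2θ/dλ^2 + (2/r) (dr/dλ)(dθ/dλ) = 0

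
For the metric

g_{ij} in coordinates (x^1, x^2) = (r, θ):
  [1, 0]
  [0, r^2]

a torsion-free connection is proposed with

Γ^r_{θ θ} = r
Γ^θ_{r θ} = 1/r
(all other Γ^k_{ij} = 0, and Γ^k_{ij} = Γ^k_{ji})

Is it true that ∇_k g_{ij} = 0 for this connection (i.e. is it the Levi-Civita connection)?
Using ∇_k g_{ij} = ∂_k g_{ij} - Γ^m_{ki} g_{mj} - Γ^m_{kj} g_{im}:
∇_θ g_{rθ} = (0) - (r) - (r) = -2*r ≠ 0
So the connection is not metric compatible (it is not the Levi-Civita connection).
No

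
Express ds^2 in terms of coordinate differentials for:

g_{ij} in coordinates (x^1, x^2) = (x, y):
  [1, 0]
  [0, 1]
ds^2 = g_{ij} dx^i dx^j; only the non-zero components contribute.
ds^2 = dx^2 + dy^2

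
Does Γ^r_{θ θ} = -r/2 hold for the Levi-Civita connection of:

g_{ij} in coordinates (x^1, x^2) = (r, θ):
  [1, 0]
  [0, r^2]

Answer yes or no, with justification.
Γ^r_{θ θ} = (1/2) g^{rr} (∂_θ g_{rθ} + ∂_θ g_{rθ} - ∂_r g_{θθ}) = (1/2)(1)((0) + (0) - (2*r)) = -r
This differs from the proposed value -r/2.
No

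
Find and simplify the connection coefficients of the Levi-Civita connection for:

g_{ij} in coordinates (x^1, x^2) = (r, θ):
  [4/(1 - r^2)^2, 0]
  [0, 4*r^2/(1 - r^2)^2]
Using Γ^k_{ij} = (1/2) g^{km} (∂_i g_{mj} + ∂_j g_{mi} - ∂_m g_{ij}); the metric is diagonal, so only the m = k term contributes.
Non-zero symbols (using the symmetry Γ^k_{ij} = Γ^k_{ji}):
Γ^r_{r r} = (1/2) g^{rr} (∂_r g_{rr} + ∂_r g_{rr} - ∂_r g_{rr}) = (1/2)((1 - r^2)^2/4)((16*r/(1 - r^2)^3) + (16*r/(1 - r^2)^3) - (16*r/(1 - r^2)^3)) = 2*r/(1 - r^2)
Γ^r_{θ θ} = (1/2) g^{rr} (∂_θ g_{rθ} + ∂_θ g_{rθ} - ∂_r g_{θθ}) = (1/2)((1 - r^2)^2/4)((0) + (0) - (-8*(r^3 + r)/(r^2 - 1)^3)) = (r^3 + r)/(r^2 - 1)
Γ^θ_{r θ} = (1/2) g^{θθ} (∂_r g_{θθ} + ∂_θ g_{θr} - ∂_θ g_{rθ}) = (1/2)((1 - r^2)^2/(4*r^2))((-8*(r^3 + r)/(r^2 - 1)^3) + (0) - (0)) = (-r^2 - 1)/(r^3 - r)
All other Christoffel symbols are zero.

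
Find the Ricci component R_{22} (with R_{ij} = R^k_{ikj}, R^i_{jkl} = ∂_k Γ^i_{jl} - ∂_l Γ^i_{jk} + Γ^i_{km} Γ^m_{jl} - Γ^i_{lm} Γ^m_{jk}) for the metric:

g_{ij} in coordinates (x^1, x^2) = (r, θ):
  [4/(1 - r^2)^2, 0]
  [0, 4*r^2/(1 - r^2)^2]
Non-zero Christoffel symbols (Γ^k_{ij} = Γ^k_{ji}):
Γ^r_{r r} = 2*r/(1 - r^2)
Γ^r_{θ θ} = (r^3 + r)/(r^2 - 1)
Γ^θ_{r θ} = (-r^2 - 1)/(r^3 - r)
R^r_{θ r θ} = ∂_r Γ^r_{θ θ} - ∂_θ Γ^r_{θ r} + Γ^r_{r m} Γ^m_{θ θ} - Γ^r_{θ m} Γ^m_{θ r}
  = ((r^4 - 4*r^2 - 1)/(r^2 - 1)^2) - (0) + (-2*r^2*(r^2 + 1)/(r^2 - 1)^2) - (-(r^2 + 1)^2/(r^2 - 1)^2) = -4*r^2/(r^2 - 1)^2
R^θ_{θ θ θ} = 0 (a repeated index in an antisymmetric pair)
R_{θθ} = R^r_{θ r θ} + R^θ_{θ θ θ} = (-4*r^2/(r^2 - 1)^2) + (0) = -4*r^2/(r^2 - 1)^2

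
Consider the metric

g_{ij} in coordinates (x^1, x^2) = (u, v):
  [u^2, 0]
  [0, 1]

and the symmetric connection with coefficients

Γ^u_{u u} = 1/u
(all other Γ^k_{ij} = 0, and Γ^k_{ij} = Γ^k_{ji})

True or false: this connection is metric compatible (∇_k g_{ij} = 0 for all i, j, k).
Using ∇_k g_{ij} = ∂_k g_{ij} - Γ^m_{ki} g_{mj} - Γ^m_{kj} g_{im}:
e.g. ∇_u g_{uu} = (2*u) - (u) - (u) = 0
Every component ∇_k g_{ij} vanishes: the connection is metric compatible.
True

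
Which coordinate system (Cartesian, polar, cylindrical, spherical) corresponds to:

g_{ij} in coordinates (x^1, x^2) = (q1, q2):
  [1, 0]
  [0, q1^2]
The line element ds^2 = dq1^2 + q1^2 dq2^2 is dr^2 + r^2 dθ^2 with q1 = r, q2 = θ.
polar coordinates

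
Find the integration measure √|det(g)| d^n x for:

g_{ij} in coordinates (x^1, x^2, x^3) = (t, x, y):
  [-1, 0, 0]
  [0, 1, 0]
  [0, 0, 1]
det(g) = -1
√|det(g)| = 1
Volume element: dV = 1 dt dx dy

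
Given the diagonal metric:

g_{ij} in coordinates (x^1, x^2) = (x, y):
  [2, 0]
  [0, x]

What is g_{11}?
With x^1 = x, x^2 = y, g_{11} = g_{xx} is the row-1, column-1 entry of the matrix.
g_{11} = 2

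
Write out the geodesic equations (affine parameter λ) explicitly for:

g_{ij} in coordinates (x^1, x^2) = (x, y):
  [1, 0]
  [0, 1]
Geodesic equation: d^2x^k/dλ^2 + Γ^k_{ij} (dx^i/dλ)(dx^j/dλ) = 0.
All Christoffel symbols vanish, so the geodesics are straight lines:
d^2x/dλ^2 = 0
d^2y/dλ^2 = 0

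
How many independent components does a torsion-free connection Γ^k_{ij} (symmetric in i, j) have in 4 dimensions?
Γ^k_{ij} has n choices for the upper index and n(n+1)/2 independent symmetric lower index pairs.
Total = 4 × 4×5/2 = 4 × 10 = 40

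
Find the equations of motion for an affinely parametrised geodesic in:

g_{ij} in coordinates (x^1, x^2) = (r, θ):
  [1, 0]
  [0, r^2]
Geodesic equation: d^2x^k/dλ^2 + Γ^k_{ij} (dx^i/dλ)(dx^j/dλ) = 0.
Non-zero Christoffel symbols:
Γ^r_{θ θ} = -r
Γ^θ_{r θ} = 1/r
Substituting (the symmetric pair Γ^k_{ij}, Γ^k_{ji} combines into a factor 2):
d^2r/dλ^2 - r (dθ/dλ)^2 = 0
d^2θ/dλ^2 + (2/r) (dr/dλ)(dθ/dλ) = 0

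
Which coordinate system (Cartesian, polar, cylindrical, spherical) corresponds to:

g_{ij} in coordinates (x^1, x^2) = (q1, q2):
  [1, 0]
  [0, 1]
All components are constant and the metric is the identity, i.e. orthonormal rectilinear coordinates.
Cartesian (2D) coordinates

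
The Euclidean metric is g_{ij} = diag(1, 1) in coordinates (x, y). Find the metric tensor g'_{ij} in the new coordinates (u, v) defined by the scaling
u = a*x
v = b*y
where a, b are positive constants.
Invert the transformation: x = u/a, y = v/b
g'_{ij} = (∂x^k/∂x'^i)(∂x^l/∂x'^j) g_{kl}; with g_{kl} = δ_{kl} this is Σ_k (∂x^k/∂x'^i)(∂x^k/∂x'^j).
Jacobian: ∂x/∂u = 1/a, ∂x/∂v = 0, ∂y/∂u = 0, ∂y/∂v = 1/b
g'_{uu} = (1/a)(1/a) + (0)(0) = 1/a^2
g'_{uv} = (1/a)(0) + (0)(1/b) = 0
g'_{vv} = (0)(0) + (1/b)(1/b) = 1/b^2
g'_{ij} = diag(1/a^2, 1/b^2)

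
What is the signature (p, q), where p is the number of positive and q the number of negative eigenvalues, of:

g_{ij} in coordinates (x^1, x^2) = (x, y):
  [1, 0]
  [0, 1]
The metric is diagonal, so its eigenvalues are the diagonal entries: 1, 1 (at a generic point, where coordinate-dependent entries are positive).
2 positive, 0 negative.
(2, 0) - Riemannian (positive definite)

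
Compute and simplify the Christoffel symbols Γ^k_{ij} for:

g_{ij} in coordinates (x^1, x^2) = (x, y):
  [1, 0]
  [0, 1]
Using Γ^k_{ij} = (1/2) g^{km} (∂_i g_{mj} + ∂_j g_{mi} - ∂_m g_{ij}); the metric is diagonal, so only the m = k term contributes.
Every metric component is constant, so all ∂_m g_{ij} = 0 and every Christoffel symbol vanishes.
All Christoffel symbols are zero.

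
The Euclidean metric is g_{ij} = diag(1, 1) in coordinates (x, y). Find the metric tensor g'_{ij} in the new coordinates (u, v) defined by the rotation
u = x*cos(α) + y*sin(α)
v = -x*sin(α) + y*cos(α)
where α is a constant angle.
Invert the transformation: x = u*cos(α) - v*sin(α), y = u*sin(α) + v*cos(α)
g'_{ij} = (∂x^k/∂x'^i)(∂x^l/∂x'^j) g_{kl}; with g_{kl} = δ_{kl} this is Σ_k (∂x^k/∂x'^i)(∂x^k/∂x'^j).
Jacobian: ∂x/∂u = cos(α), ∂x/∂v = -sin(α), ∂y/∂u = sin(α), ∂y/∂v = cos(α)
g'_{uu} = (cos(α))(cos(α)) + (sin(α))(sin(α)) = 1
g'_{uv} = (cos(α))(-sin(α)) + (sin(α))(cos(α)) = 0
g'_{vv} = (-sin(α))(-sin(α)) + (cos(α))(cos(α)) = 1
g'_{ij} = diag(1, 1)
The Euclidean metric is invariant under rotations.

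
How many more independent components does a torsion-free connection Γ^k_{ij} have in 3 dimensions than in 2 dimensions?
Independent components in n dimensions: n × n(n+1)/2 = n^2(n+1)/2.
3D: 3 × 6 = 18
2D: 2 × 3 = 6
Difference = 18 - 6 = 12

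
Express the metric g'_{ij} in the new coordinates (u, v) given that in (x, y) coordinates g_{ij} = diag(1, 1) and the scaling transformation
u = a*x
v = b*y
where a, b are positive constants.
Invert the transformation: x = u/a, y = v/b
g'_{ij} = (∂x^k/∂x'^i)(∂x^l/∂x'^j) g_{kl}; with g_{kl} = δ_{kl} this is Σ_k (∂x^k/∂x'^i)(∂x^k/∂x'^j).
Jacobian: ∂x/∂u = 1/a, ∂x/∂v = 0, ∂y/∂u = 0, ∂y/∂v = 1/b
g'_{uu} = (1/a)(1/a) + (0)(0) = 1/a^2
g'_{uv} = (1/a)(0) + (0)(1/b) = 0
g'_{vv} = (0)(0) + (1/b)(1/b) = 1/b^2
g'_{ij} = diag(1/a^2, 1/b^2)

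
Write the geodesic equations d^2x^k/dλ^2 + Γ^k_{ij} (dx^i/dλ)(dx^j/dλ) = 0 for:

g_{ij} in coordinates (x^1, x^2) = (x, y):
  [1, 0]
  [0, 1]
Geodesic equation: d^2x^k/dλ^2 + Γ^k_{ij} (dx^i/dλ)(dx^j/dλ) = 0.
All Christoffel symbols vanish, so the geodesics are straight lines:
d^2x/dλ^2 = 0
d^2y/dλ^2 = 0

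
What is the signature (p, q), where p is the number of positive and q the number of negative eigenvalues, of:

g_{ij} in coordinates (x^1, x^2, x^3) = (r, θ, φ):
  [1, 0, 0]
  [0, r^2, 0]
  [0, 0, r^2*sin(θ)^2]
The metric is diagonal, so its eigenvalues are the diagonal entries: 1, r^2, r^2*sin(θ)^2 (at a generic point, where coordinate-dependent entries are positive).
3 positive, 0 negative.
(3, 0) - Riemannian (positive definite)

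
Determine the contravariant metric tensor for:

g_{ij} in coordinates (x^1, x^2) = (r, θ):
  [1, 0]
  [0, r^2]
The metric is diagonal, so g^{ij} is diagonal with entries 1/g_{ii}: diag(1, 1/(r^2)).
g^{ij}:
  [1, 0]
  [0, 1/r^2]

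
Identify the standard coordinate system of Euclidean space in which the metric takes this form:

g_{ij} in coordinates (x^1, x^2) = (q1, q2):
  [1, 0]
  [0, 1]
All components are constant and the metric is the identity, i.e. orthonormal rectilinear coordinates.
Cartesian (2D) coordinates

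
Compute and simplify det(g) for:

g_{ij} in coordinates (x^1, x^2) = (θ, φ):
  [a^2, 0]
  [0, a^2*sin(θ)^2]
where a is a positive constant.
For a 2×2 metric: det(g) = g_{11}·g_{22} - g_{12}·g_{21}
= (a^2)·(a^2*sin(θ)^2) - (0)·(0)
= a^4*sin(θ)^2 - 0
det(g) = a^4*sin(θ)^2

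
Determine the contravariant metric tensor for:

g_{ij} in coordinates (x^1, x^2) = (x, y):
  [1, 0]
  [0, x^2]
The metric is diagonal, so g^{ij} is diagonal with entries 1/g_{ii}: diag(1, 1/(x^2)).
g^{ij}:
  [1, 0]
  [0, 1/x^2]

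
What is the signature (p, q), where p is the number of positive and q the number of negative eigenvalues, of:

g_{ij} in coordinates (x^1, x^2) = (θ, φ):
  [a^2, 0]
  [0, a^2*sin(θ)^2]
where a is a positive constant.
The metric is diagonal, so its eigenvalues are the diagonal entries: a^2, a^2*sin(θ)^2 (at a generic point, where coordinate-dependent entries are positive).
2 positive, 0 negative.
(2, 0) - Riemannian (positive definite)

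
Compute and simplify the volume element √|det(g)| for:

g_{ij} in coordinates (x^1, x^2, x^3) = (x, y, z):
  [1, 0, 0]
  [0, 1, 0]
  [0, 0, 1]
det(g) = 1
√|det(g)| = 1
Volume element: dV = 1 dx dy dz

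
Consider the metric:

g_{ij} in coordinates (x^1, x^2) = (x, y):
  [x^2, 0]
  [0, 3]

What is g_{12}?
With x^1 = x, x^2 = y, g_{12} = g_{xy} is the row-1, column-2 entry of the matrix.
g_{12} = 0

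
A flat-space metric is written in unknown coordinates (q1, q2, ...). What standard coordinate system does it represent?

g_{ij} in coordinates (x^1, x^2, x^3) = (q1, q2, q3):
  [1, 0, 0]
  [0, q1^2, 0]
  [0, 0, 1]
The line element ds^2 = dq1^2 + q1^2 dq2^2 + dq3^2 is dr^2 + r^2 dθ^2 + dz^2 with q1 = r, q2 = θ, q3 = z.
cylindrical coordinates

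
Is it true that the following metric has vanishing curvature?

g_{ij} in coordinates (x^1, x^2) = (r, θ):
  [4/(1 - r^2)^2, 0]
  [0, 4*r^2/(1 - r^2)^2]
Non-zero Christoffel symbols:
Γ^r_{r r} = 2*r/(1 - r^2)
Γ^r_{θ θ} = (r^3 + r)/(r^2 - 1)
Γ^θ_{r θ} = (-r^2 - 1)/(r^3 - r)
Ricci tensor: R_{rr} = -4/(r^2 - 1)^2, R_{rθ} = 0, R_{θθ} = -4*r^2/(r^2 - 1)^2
The Ricci tensor is non-zero, so the Riemann tensor is non-zero: not flat.
No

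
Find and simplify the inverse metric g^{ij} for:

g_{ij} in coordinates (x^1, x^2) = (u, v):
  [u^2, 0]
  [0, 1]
The metric is diagonal, so g^{ij} is diagonal with entries 1/g_{ii}: diag(1/(u^2), 1).
g^{ij}:
  [1/u^2, 0]
  [0, 1]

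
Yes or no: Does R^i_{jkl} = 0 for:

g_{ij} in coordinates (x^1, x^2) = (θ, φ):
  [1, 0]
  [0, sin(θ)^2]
Non-zero Christoffel symbols:
Γ^θ_{φ φ} = -sin(2*θ)/2
Γ^φ_{θ φ} = 1/tan(θ)
Ricci tensor: R_{θθ} = 1, R_{θφ} = 0, R_{φφ} = sin(θ)^2
The Ricci tensor is non-zero, so the Riemann tensor is non-zero: not flat.
No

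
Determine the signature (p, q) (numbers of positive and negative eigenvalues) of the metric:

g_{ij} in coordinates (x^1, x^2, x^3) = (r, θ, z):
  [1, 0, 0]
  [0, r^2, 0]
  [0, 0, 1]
The metric is diagonal, so its eigenvalues are the diagonal entries: 1, r^2, 1 (at a generic point, where coordinate-dependent entries are positive).
3 positive, 0 negative.
(3, 0) - Riemannian (positive definite)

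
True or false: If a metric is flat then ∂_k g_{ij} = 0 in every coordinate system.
Flatness means R^i_{jkl} = 0; the components can still vary, e.g. the flat plane in polar coordinates has g_{θθ} = r^2.
False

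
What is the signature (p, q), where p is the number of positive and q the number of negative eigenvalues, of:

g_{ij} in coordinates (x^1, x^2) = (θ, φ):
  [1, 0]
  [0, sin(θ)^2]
The metric is diagonal, so its eigenvalues are the diagonal entries: 1, sin(θ)^2 (at a generic point, where coordinate-dependent entries are positive).
2 positive, 0 negative.
(2, 0) - Riemannian (positive definite)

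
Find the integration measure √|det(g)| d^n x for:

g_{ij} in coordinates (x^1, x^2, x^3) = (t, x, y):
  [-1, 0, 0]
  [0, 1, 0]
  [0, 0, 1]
det(g) = -1
√|det(g)| = 1
Volume element: dV = 1 dt dx dy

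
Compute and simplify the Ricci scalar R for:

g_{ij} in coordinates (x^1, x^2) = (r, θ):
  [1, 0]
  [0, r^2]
Non-zero Christoffel symbols (Γ^k_{ij} = Γ^k_{ji}):
Γ^r_{θ θ} = -r
Γ^θ_{r θ} = 1/r
Ricci tensor (R_{ij} = R^k_{ikj}): R_{rr} = 0, R_{rθ} = 0, R_{θθ} = 0
Inverse metric: g^{rr} = 1, g^{θθ} = 1/r^2
R = g^{ij} R_{ij} = (1)(0) + (1/r^2)(0) = 0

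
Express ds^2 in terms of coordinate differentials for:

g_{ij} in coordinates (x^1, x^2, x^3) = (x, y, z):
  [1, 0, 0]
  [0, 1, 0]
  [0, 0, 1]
ds^2 = g_{ij} dx^i dx^j; only the non-zero components contribute.
ds^2 = dx^2 + dy^2 + dz^2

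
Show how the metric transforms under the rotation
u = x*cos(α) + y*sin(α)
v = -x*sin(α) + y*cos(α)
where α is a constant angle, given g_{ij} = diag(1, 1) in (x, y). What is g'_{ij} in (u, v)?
Invert the transformation: x = u*cos(α) - v*sin(α), y = u*sin(α) + v*cos(α)
g'_{ij} = (∂x^k/∂x'^i)(∂x^l/∂x'^j) g_{kl}; with g_{kl} = δ_{kl} this is Σ_k (∂x^k/∂x'^i)(∂x^k/∂x'^j).
Jacobian: ∂x/∂u = cos(α), ∂x/∂v = -sin(α), ∂y/∂u = sin(α), ∂y/∂v = cos(α)
g'_{uu} = (cos(α))(cos(α)) + (sin(α))(sin(α)) = 1
g'_{uv} = (cos(α))(-sin(α)) + (sin(α))(cos(α)) = 0
g'_{vv} = (-sin(α))(-sin(α)) + (cos(α))(cos(α)) = 1
g'_{ij} = diag(1, 1)
The Euclidean metric is invariant under rotations.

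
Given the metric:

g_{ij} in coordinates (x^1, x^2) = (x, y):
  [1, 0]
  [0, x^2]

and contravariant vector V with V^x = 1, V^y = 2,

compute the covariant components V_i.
V_i = g_{ij} V^j:
V_x = (1)(1) + (0)(2) = 1
V_y = (0)(1) + (x^2)(2) = 2*x^2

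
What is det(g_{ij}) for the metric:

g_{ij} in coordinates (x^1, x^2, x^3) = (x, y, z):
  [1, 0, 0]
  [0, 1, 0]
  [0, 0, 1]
Diagonal metric: det(g) = g_{11}·g_{22}·g_{33}
= (1)·(1)·(1)
det(g) = 1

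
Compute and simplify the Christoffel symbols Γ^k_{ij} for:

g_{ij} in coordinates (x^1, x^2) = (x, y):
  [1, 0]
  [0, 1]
Using Γ^k_{ij} = (1/2) g^{km} (∂_i g_{mj} + ∂_j g_{mi} - ∂_m g_{ij}); the metric is diagonal, so only the m = k term contributes.
Every metric component is constant, so all ∂_m g_{ij} = 0 and every Christoffel symbol vanishes.
All Christoffel symbols are zero.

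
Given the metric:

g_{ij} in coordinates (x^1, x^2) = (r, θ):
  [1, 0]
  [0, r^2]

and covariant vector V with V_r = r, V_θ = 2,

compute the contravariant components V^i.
Inverse metric (diagonal): g^{rr} = 1, g^{θθ} = 1/r^2
V^i = g^{ij} V_j:
V^r = (1)(r) + (0)(2) = r
V^θ = (0)(r) + (1/r^2)(2) = 2/r^2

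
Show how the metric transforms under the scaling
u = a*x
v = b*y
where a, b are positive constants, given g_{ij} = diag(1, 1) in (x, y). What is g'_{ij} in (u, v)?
Invert the transformation: x = u/a, y = v/b
g'_{ij} = (∂x^k/∂x'^i)(∂x^l/∂x'^j) g_{kl}; with g_{kl} = δ_{kl} this is Σ_k (∂x^k/∂x'^i)(∂x^k/∂x'^j).
Jacobian: ∂x/∂u = 1/a, ∂x/∂v = 0, ∂y/∂u = 0, ∂y/∂v = 1/b
g'_{uu} = (1/a)(1/a) + (0)(0) = 1/a^2
g'_{uv} = (1/a)(0) + (0)(1/b) = 0
g'_{vv} = (0)(0) + (1/b)(1/b) = 1/b^2
g'_{ij} = diag(1/a^2, 1/b^2)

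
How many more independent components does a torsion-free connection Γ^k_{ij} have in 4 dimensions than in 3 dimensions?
Independent components in n dimensions: n × n(n+1)/2 = n^2(n+1)/2.
4D: 4 × 10 = 40
3D: 3 × 6 = 18
Difference = 40 - 18 = 22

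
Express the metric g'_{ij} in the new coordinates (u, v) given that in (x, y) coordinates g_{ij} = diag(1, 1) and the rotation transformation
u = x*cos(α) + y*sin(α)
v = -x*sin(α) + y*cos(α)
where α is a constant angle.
Invert the transformation: x = u*cos(α) - v*sin(α), y = u*sin(α) + v*cos(α)
g'_{ij} = (∂x^k/∂x'^i)(∂x^l/∂x'^j) g_{kl}; with g_{kl} = δ_{kl} this is Σ_k (∂x^k/∂x'^i)(∂x^k/∂x'^j).
Jacobian: ∂x/∂u = cos(α), ∂x/∂v = -sin(α), ∂y/∂u = sin(α), ∂y/∂v = cos(α)
g'_{uu} = (cos(α))(cos(α)) + (sin(α))(sin(α)) = 1
g'_{uv} = (cos(α))(-sin(α)) + (sin(α))(cos(α)) = 0
g'_{vv} = (-sin(α))(-sin(α)) + (cos(α))(cos(α)) = 1
g'_{ij} = diag(1, 1)
The Euclidean metric is invariant under rotations.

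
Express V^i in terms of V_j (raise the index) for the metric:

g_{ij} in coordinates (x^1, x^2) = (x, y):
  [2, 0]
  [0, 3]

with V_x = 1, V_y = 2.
Inverse metric (diagonal): g^{xx} = 1/2, g^{yy} = 1/3
V^i = g^{ij} V_j:
V^x = (1/2)(1) + (0)(2) = 1/2
V^y = (0)(1) + (1/3)(2) = 2/3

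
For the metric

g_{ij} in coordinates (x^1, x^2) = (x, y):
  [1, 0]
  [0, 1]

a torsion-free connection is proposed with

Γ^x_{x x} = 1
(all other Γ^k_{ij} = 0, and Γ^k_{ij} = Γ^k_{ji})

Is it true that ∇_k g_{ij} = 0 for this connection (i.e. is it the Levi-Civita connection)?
Using ∇_k g_{ij} = ∂_k g_{ij} - Γ^m_{ki} g_{mj} - Γ^m_{kj} g_{im}:
∇_x g_{xx} = (0) - (1) - (1) = -2 ≠ 0
So the connection is not metric compatible (it is not the Levi-Civita connection).
No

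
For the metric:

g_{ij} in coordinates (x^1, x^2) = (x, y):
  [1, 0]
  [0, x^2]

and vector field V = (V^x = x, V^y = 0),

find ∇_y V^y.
Non-zero Christoffel symbols:
Γ^x_{y y} = -x
Γ^y_{x y} = 1/x
∇_y V^y = ∂_y V^y + Γ^y_{y j} V^j
  = (0) + (1/x)(x) + (0)(0)
  = 1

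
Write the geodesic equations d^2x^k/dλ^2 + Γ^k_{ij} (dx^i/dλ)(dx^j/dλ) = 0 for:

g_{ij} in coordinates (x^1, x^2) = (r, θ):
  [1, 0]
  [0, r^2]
Geodesic equation: d^2x^k/dλ^2 + Γ^k_{ij} (dx^i/dλ)(dx^j/dλ) = 0.
Non-zero Christoffel symbols:
Γ^r_{θ θ} = -r
Γ^θ_{r θ} = 1/r
Substituting (the symmetric pair Γ^k_{ij}, Γ^k_{ji} combines into a factor 2):
d^2r/dλ^2 - r (dθ/dλ)^2 = 0
d^2θ/dλ^2 + (2/r) (dr/dλ)(dθ/dλ) = 0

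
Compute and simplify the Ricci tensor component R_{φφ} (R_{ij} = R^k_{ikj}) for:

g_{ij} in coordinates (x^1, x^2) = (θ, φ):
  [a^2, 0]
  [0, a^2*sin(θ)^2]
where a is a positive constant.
Non-zero Christoffel symbols (Γ^k_{ij} = Γ^k_{ji}):
Γ^θ_{φ φ} = -sin(2*θ)/2
Γ^φ_{θ φ} = 1/tan(θ)
R^θ_{φ θ φ} = ∂_θ Γ^θ_{φ φ} - ∂_φ Γ^θ_{φ θ} + Γ^θ_{θ m} Γ^m_{φ φ} - Γ^θ_{φ m} Γ^m_{φ θ}
  = (-cos(2*θ)) - (0) + (0) - (-cos(θ)^2) = sin(θ)^2
R^φ_{φ φ φ} = 0 (a repeated index in an antisymmetric pair)
R_{φφ} = R^θ_{φ θ φ} + R^φ_{φ φ φ} = (sin(θ)^2) + (0) = sin(θ)^2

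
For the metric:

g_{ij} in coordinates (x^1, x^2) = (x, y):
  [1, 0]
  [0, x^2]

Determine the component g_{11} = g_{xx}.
With x^1 = x, x^2 = y, g_{11} = g_{xx} is the row-1, column-1 entry of the matrix.
g_{11} = 1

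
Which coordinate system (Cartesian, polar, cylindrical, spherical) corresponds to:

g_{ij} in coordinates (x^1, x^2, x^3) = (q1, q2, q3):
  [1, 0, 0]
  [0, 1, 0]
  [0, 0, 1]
All components are constant and the metric is the identity, i.e. orthonormal rectilinear coordinates.
Cartesian (3D) coordinates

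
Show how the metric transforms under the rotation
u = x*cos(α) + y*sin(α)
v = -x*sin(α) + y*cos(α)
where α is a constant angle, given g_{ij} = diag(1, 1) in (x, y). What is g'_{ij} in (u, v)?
Invert the transformation: x = u*cos(α) - v*sin(α), y = u*sin(α) + v*cos(α)
g'_{ij} = (∂x^k/∂x'^i)(∂x^l/∂x'^j) g_{kl}; with g_{kl} = δ_{kl} this is Σ_k (∂x^k/∂x'^i)(∂x^k/∂x'^j).
Jacobian: ∂x/∂u = cos(α), ∂x/∂v = -sin(α), ∂y/∂u = sin(α), ∂y/∂v = cos(α)
g'_{uu} = (cos(α))(cos(α)) + (sin(α))(sin(α)) = 1
g'_{uv} = (cos(α))(-sin(α)) + (sin(α))(cos(α)) = 0
g'_{vv} = (-sin(α))(-sin(α)) + (cos(α))(cos(α)) = 1
g'_{ij} = diag(1, 1)
The Euclidean metric is invariant under rotations.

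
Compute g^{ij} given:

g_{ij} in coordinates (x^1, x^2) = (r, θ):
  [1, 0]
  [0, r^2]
The metric is diagonal, so g^{ij} is diagonal with entries 1/g_{ii}: diag(1, 1/(r^2)).
g^{ij}:
  [1, 0]
  [0, 1/r^2]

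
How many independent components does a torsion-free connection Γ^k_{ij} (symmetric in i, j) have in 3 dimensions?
Γ^k_{ij} has n choices for the upper index and n(n+1)/2 independent symmetric lower index pairs.
Total = 3 × 3×4/2 = 3 × 6 = 18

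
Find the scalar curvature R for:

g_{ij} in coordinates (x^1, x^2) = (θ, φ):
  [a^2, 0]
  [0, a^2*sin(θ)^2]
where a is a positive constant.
Non-zero Christoffel symbols (Γ^k_{ij} = Γ^k_{ji}):
Γ^θ_{φ φ} = -sin(2*θ)/2
Γ^φ_{θ φ} = 1/tan(θ)
Ricci tensor (R_{ij} = R^k_{ikj}): R_{θθ} = 1, R_{θφ} = 0, R_{φφ} = sin(θ)^2
Inverse metric: g^{θθ} = 1/a^2, g^{φφ} = 1/(a^2*sin(θ)^2)
R = g^{ij} R_{ij} = (1/a^2)(1) + (1/(a^2*sin(θ)^2))(sin(θ)^2) = 2/a^2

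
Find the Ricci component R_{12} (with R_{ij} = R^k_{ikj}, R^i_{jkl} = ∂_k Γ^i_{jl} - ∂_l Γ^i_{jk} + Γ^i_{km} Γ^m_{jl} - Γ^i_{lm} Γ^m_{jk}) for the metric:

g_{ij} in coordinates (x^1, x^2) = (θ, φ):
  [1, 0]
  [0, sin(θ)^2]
Non-zero Christoffel symbols (Γ^k_{ij} = Γ^k_{ji}):
Γ^θ_{φ φ} = -sin(2*θ)/2
Γ^φ_{θ φ} = 1/tan(θ)
R^θ_{θ θ φ} = 0 (a repeated index in an antisymmetric pair)
R^φ_{θ φ φ} = 0 (a repeated index in an antisymmetric pair)
R_{θφ} = R^θ_{θ θ φ} + R^φ_{θ φ φ} = (0) + (0) = 0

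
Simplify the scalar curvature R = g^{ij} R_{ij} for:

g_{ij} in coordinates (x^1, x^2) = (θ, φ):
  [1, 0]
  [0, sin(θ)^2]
Non-zero Christoffel symbols (Γ^k_{ij} = Γ^k_{ji}):
Γ^θ_{φ φ} = -sin(2*θ)/2
Γ^φ_{θ φ} = 1/tan(θ)
Ricci tensor (R_{ij} = R^k_{ikj}): R_{θθ} = 1, R_{θφ} = 0, R_{φφ} = sin(θ)^2
Inverse metric: g^{θθ} = 1, g^{φφ} = 1/sin(θ)^2
R = g^{ij} R_{ij} = (1)(1) + (1/sin(θ)^2)(sin(θ)^2) = 2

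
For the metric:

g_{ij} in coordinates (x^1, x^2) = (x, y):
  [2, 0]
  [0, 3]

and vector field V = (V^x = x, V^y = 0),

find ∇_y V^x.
All Christoffel symbols are zero.
∇_y V^x = ∂_y V^x + Γ^x_{y j} V^j
  = (0) + (0)(x) + (0)(0)
  = 0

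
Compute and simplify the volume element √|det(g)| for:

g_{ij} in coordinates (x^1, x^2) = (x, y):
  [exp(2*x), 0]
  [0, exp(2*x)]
det(g) = exp(4*x)
√|det(g)| = exp(2*x)
Volume element: dV = exp(2*x) dx dy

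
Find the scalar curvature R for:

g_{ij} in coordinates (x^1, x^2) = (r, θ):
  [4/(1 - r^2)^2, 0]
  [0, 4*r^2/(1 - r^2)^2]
Non-zero Christoffel symbols (Γ^k_{ij} = Γ^k_{ji}):
Γ^r_{r r} = 2*r/(1 - r^2)
Γ^r_{θ θ} = (r^3 + r)/(r^2 - 1)
Γ^θ_{r θ} = (-r^2 - 1)/(r^3 - r)
Ricci tensor (R_{ij} = R^k_{ikj}): R_{rr} = -4/(r^2 - 1)^2, R_{rθ} = 0, R_{θθ} = -4*r^2/(r^2 - 1)^2
Inverse metric: g^{rr} = (1 - r^2)^2/4, g^{θθ} = (1 - r^2)^2/(4*r^2)
R = g^{ij} R_{ij} = ((1 - r^2)^2/4)(-4/(r^2 - 1)^2) + ((1 - r^2)^2/(4*r^2))(-4*r^2/(r^2 - 1)^2) = -2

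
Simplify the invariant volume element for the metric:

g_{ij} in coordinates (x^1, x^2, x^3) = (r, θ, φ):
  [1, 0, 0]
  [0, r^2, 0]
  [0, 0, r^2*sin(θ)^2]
det(g) = r^4*sin(θ)^2
√|det(g)| = r^2*sin(θ) (taking 0 < θ < π so that |sin(θ)| = sin(θ))
Volume element: dV = r^2*sin(θ) dr dθ dφ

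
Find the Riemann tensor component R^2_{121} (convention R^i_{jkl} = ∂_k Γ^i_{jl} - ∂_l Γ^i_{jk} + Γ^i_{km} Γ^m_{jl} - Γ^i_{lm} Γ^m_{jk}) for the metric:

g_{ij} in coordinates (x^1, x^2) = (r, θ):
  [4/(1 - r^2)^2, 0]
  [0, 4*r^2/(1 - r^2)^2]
Non-zero Christoffel symbols (Γ^k_{ij} = Γ^k_{ji}):
Γ^r_{r r} = 2*r/(1 - r^2)
Γ^r_{θ θ} = (r^3 + r)/(r^2 - 1)
Γ^θ_{r θ} = (-r^2 - 1)/(r^3 - r)
R^θ_{r θ r} = ∂_θ Γ^θ_{r r} - ∂_r Γ^θ_{r θ} + Γ^θ_{θ m} Γ^m_{r r} - Γ^θ_{r m} Γ^m_{r θ}
  = (0) - ((r^4 + 4*r^2 - 1)/(r^3 - r)^2) + (2*(r^2 + 1)/(r^2 - 1)^2) - ((r^2 + 1)^2/(r^3 - r)^2) = -4/(r^2 - 1)^2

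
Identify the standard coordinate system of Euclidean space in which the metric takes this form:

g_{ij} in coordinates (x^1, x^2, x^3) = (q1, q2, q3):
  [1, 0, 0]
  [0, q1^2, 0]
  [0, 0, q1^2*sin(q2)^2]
The line element ds^2 = dq1^2 + q1^2 dq2^2 + q1^2 sin(q2)^2 dq3^2 is dr^2 + r^2 dθ^2 + r^2 sin(θ)^2 dφ^2 with q1 = r, q2 = θ, q3 = φ.
spherical coordinates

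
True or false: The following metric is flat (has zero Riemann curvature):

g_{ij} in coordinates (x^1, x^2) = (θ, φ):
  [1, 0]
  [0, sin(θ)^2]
Non-zero Christoffel symbols:
Γ^θ_{φ φ} = -sin(2*θ)/2
Γ^φ_{θ φ} = 1/tan(θ)
Ricci tensor: R_{θθ} = 1, R_{θφ} = 0, R_{φφ} = sin(θ)^2
The Ricci tensor is non-zero, so the Riemann tensor is non-zero: not flat.
False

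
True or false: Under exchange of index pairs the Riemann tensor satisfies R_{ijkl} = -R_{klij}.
The pair-exchange symmetry has a plus sign: R_{ijkl} = +R_{klij}.
False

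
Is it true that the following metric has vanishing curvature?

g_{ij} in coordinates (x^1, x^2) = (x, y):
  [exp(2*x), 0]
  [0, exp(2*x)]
Non-zero Christoffel symbols:
Γ^x_{x x} = 1
Γ^x_{y y} = -1
Γ^y_{x y} = 1
Ricci tensor: R_{xx} = 0, R_{xy} = 0, R_{yy} = 0
All R_{ij} vanish; in 2 dimensions the Riemann tensor is fully determined by the Ricci tensor, so R^i_{jkl} = 0: the metric is flat (curvilinear coordinates on flat space).
Yes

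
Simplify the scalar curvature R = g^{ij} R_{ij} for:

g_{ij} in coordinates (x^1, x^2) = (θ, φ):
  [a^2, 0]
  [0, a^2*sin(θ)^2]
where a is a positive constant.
Non-zero Christoffel symbols (Γ^k_{ij} = Γ^k_{ji}):
Γ^θ_{φ φ} = -sin(2*θ)/2
Γ^φ_{θ φ} = 1/tan(θ)
Ricci tensor (R_{ij} = R^k_{ikj}): R_{θθ} = 1, R_{θφ} = 0, R_{φφ} = sin(θ)^2
Inverse metric: g^{θθ} = 1/a^2, g^{φφ} = 1/(a^2*sin(θ)^2)
R = g^{ij} R_{ij} = (1/a^2)(1) + (1/(a^2*sin(θ)^2))(sin(θ)^2) = 2/a^2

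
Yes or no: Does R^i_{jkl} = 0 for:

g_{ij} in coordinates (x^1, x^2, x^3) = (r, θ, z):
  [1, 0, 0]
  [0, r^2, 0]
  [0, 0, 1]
Non-zero Christoffel symbols:
Γ^r_{θ θ} = -r
Γ^θ_{r θ} = 1/r
Ricci tensor: R_{rr} = 0, R_{rθ} = 0, R_{rz} = 0, R_{θθ} = 0, R_{θz} = 0, R_{zz} = 0
All R_{ij} vanish; in 3 dimensions the Riemann tensor is fully determined by the Ricci tensor, so R^i_{jkl} = 0: the metric is flat (curvilinear coordinates on flat space).
Yes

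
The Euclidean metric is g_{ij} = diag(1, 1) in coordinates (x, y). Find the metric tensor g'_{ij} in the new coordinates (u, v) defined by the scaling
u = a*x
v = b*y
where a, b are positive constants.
Invert the transformation: x = u/a, y = v/b
g'_{ij} = (∂x^k/∂x'^i)(∂x^l/∂x'^j) g_{kl}; with g_{kl} = δ_{kl} this is Σ_k (∂x^k/∂x'^i)(∂x^k/∂x'^j).
Jacobian: ∂x/∂u = 1/a, ∂x/∂v = 0, ∂y/∂u = 0, ∂y/∂v = 1/b
g'_{uu} = (1/a)(1/a) + (0)(0) = 1/a^2
g'_{uv} = (1/a)(0) + (0)(1/b) = 0
g'_{vv} = (0)(0) + (1/b)(1/b) = 1/b^2
g'_{ij} = diag(1/a^2, 1/b^2)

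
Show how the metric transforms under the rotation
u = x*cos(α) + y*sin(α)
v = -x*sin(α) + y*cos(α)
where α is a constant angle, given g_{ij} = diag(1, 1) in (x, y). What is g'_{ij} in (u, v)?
Invert the transformation: x = u*cos(α) - v*sin(α), y = u*sin(α) + v*cos(α)
g'_{ij} = (∂x^k/∂x'^i)(∂x^l/∂x'^j) g_{kl}; with g_{kl} = δ_{kl} this is Σ_k (∂x^k/∂x'^i)(∂x^k/∂x'^j).
Jacobian: ∂x/∂u = cos(α), ∂x/∂v = -sin(α), ∂y/∂u = sin(α), ∂y/∂v = cos(α)
g'_{uu} = (cos(α))(cos(α)) + (sin(α))(sin(α)) = 1
g'_{uv} = (cos(α))(-sin(α)) + (sin(α))(cos(α)) = 0
g'_{vv} = (-sin(α))(-sin(α)) + (cos(α))(cos(α)) = 1
g'_{ij} = diag(1, 1)
The Euclidean metric is invariant under rotations.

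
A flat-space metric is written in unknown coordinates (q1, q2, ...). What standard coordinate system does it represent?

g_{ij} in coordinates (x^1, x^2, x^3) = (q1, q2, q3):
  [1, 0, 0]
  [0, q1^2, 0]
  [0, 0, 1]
The line element ds^2 = dq1^2 + q1^2 dq2^2 + dq3^2 is dr^2 + r^2 dθ^2 + dz^2 with q1 = r, q2 = θ, q3 = z.
cylindrical coordinates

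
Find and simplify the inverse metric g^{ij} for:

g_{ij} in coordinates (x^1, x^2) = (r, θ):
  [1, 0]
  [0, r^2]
The metric is diagonal, so g^{ij} is diagonal with entries 1/g_{ii}: diag(1, 1/(r^2)).
g^{ij}:
  [1, 0]
  [0, 1/r^2]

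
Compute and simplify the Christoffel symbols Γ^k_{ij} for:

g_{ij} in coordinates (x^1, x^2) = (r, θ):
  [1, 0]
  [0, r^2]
Using Γ^k_{ij} = (1/2) g^{km} (∂_i g_{mj} + ∂_j g_{mi} - ∂_m g_{ij}); the metric is diagonal, so only the m = k term contributes.
Non-zero symbols (using the symmetry Γ^k_{ij} = Γ^k_{ji}):
Γ^r_{θ θ} = (1/2) g^{rr} (∂_θ g_{rθ} + ∂_θ g_{rθ} - ∂_r g_{θθ}) = (1/2)(1)((0) + (0) - (2*r)) = -r
Γ^θ_{r θ} = (1/2) g^{θθ} (∂_r g_{θθ} + ∂_θ g_{θr} - ∂_θ g_{rθ}) = (1/2)(1/r^2)((2*r) + (0) - (0)) = 1/r
All other Christoffel symbols are zero.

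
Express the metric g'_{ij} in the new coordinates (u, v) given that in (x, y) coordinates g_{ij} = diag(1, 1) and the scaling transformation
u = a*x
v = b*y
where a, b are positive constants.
Invert the transformation: x = u/a, y = v/b
g'_{ij} = (∂x^k/∂x'^i)(∂x^l/∂x'^j) g_{kl}; with g_{kl} = δ_{kl} this is Σ_k (∂x^k/∂x'^i)(∂x^k/∂x'^j).
Jacobian: ∂x/∂u = 1/a, ∂x/∂v = 0, ∂y/∂u = 0, ∂y/∂v = 1/b
g'_{uu} = (1/a)(1/a) + (0)(0) = 1/a^2
g'_{uv} = (1/a)(0) + (0)(1/b) = 0
g'_{vv} = (0)(0) + (1/b)(1/b) = 1/b^2
g'_{ij} = diag(1/a^2, 1/b^2)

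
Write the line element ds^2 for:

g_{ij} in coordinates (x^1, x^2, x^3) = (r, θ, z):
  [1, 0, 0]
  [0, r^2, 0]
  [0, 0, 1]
ds^2 = g_{ij} dx^i dx^j; only the non-zero components contribute.
ds^2 = dr^2 + r^2 dθ^2 + dz^2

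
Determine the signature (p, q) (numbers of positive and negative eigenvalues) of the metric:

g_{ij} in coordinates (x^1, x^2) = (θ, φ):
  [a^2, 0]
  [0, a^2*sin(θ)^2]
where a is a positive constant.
The metric is diagonal, so its eigenvalues are the diagonal entries: a^2, a^2*sin(θ)^2 (at a generic point, where coordinate-dependent entries are positive).
2 positive, 0 negative.
(2, 0) - Riemannian (positive definite)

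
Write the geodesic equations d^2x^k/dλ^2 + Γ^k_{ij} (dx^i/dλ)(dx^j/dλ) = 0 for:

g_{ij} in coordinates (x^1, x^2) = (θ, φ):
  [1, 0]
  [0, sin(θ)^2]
Geodesic equation: d^2x^k/dλ^2 + Γ^k_{ij} (dx^i/dλ)(dx^j/dλ) = 0.
Non-zero Christoffel symbols:
Γ^θ_{φ φ} = -sin(2*θ)/2
Γ^φ_{θ φ} = 1/tan(θ)
Substituting (the symmetric pair Γ^k_{ij}, Γ^k_{ji} combines into a factor 2):
d^2θ/dλ^2 - (sin(2*θ)/2) (dφ/dλ)^2 = 0
d^2φ/dλ^2 + (2/tan(θ)) (dθ/dλ)(dφ/dλ) = 0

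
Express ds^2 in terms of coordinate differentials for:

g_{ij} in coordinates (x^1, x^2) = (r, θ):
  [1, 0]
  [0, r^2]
ds^2 = g_{ij} dx^i dx^j; only the non-zero components contribute.
ds^2 = dr^2 + r^2 dθ^2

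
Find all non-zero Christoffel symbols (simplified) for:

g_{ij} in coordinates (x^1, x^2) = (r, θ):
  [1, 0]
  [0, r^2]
Using Γ^k_{ij} = (1/2) g^{km} (∂_i g_{mj} + ∂_j g_{mi} - ∂_m g_{ij}); the metric is diagonal, so only the m = k term contributes.
Non-zero symbols (using the symmetry Γ^k_{ij} = Γ^k_{ji}):
Γ^r_{θ θ} = (1/2) g^{rr} (∂_θ g_{rθ} + ∂_θ g_{rθ} - ∂_r g_{θθ}) = (1/2)(1)((0) + (0) - (2*r)) = -r
Γ^θ_{r θ} = (1/2) g^{θθ} (∂_r g_{θθ} + ∂_θ g_{θr} - ∂_θ g_{rθ}) = (1/2)(1/r^2)((2*r) + (0) - (0)) = 1/r
All other Christoffel symbols are zero.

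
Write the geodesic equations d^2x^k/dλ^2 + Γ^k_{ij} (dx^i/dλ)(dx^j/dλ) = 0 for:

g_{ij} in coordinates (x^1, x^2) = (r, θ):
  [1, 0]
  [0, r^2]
Geodesic equation: d^2x^k/dλ^2 + Γ^k_{ij} (dx^i/dλ)(dx^j/dλ) = 0.
Non-zero Christoffel symbols:
Γ^r_{θ θ} = -r
Γ^θ_{r θ} = 1/r
Substituting (the symmetric pair Γ^k_{ij}, Γ^k_{ji} combines into a factor 2):
d^2r/dλ^2 - r (dθ/dλ)^2 = 0
d^2θ/dλ^2 + (2/r) (dr/dλ)(dθ/dλ) = 0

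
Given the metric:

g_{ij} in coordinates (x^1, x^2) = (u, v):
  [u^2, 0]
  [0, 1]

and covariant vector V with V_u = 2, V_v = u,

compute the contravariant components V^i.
Inverse metric (diagonal): g^{uu} = 1/u^2, g^{vv} = 1
V^i = g^{ij} V_j:
V^u = (1/u^2)(2) + (0)(u) = 2/u^2
V^v = (0)(2) + (1)(u) = u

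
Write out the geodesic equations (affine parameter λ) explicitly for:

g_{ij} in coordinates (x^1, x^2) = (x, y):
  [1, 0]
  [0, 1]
Geodesic equation: d^2x^k/dλ^2 + Γ^k_{ij} (dx^i/dλ)(dx^j/dλ) = 0.
All Christoffel symbols vanish, so the geodesics are straight lines:
d^2x/dλ^2 = 0
d^2y/dλ^2 = 0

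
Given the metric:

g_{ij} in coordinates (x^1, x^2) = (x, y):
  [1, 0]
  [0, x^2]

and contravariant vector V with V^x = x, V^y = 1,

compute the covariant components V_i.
V_i = g_{ij} V^j:
V_x = (1)(x) + (0)(1) = x
V_y = (0)(x) + (x^2)(1) = x^2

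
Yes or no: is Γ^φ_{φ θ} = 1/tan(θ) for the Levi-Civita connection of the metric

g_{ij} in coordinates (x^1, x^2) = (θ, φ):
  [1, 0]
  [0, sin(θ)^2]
Γ^φ_{φ θ} = (1/2) g^{φφ} (∂_φ g_{φθ} + ∂_θ g_{φφ} - ∂_φ g_{φθ}) = (1/2)(1/sin(θ)^2)((0) + (sin(2*θ)) - (0)) = 1/tan(θ)
This equals the proposed value 1/tan(θ).
Yes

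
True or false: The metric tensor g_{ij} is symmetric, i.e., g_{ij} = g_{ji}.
By definition the metric is a symmetric bilinear form, g_{ij} = g_{ji}.
True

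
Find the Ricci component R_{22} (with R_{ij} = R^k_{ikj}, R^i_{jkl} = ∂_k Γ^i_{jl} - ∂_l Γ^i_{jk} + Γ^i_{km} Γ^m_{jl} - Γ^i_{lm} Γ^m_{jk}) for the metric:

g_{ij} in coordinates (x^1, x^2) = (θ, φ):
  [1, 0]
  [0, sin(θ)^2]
Non-zero Christoffel symbols (Γ^k_{ij} = Γ^k_{ji}):
Γ^θ_{φ φ} = -sin(2*θ)/2
Γ^φ_{θ φ} = 1/tan(θ)
R^θ_{φ θ φ} = ∂_θ Γ^θ_{φ φ} - ∂_φ Γ^θ_{φ θ} + Γ^θ_{θ m} Γ^m_{φ φ} - Γ^θ_{φ m} Γ^m_{φ θ}
  = (-cos(2*θ)) - (0) + (0) - (-cos(θ)^2) = sin(θ)^2
R^φ_{φ φ φ} = 0 (a repeated index in an antisymmetric pair)
R_{φφ} = R^θ_{φ θ φ} + R^φ_{φ φ φ} = (sin(θ)^2) + (0) = sin(θ)^2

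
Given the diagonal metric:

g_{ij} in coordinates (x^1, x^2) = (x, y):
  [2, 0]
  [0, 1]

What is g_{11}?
With x^1 = x, x^2 = y, g_{11} = g_{xx} is the row-1, column-1 entry of the matrix.
g_{11} = 2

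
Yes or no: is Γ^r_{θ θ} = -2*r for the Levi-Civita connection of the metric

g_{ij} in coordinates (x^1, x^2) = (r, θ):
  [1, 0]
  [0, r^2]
Γ^r_{θ θ} = (1/2) g^{rr} (∂_θ g_{rθ} + ∂_θ g_{rθ} - ∂_r g_{θθ}) = (1/2)(1)((0) + (0) - (2*r)) = -r
This differs from the proposed value -2*r.
No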